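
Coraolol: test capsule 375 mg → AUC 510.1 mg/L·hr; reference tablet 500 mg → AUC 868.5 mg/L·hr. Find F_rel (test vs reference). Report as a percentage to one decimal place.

F_rel = 78.3%

F_rel = (AUC_test/D_test) / (AUC_ref/D_ref)
      = (510.1/375) / (868.5/500)
      = 1.36027 / 1.737 = 0.7831 = 78.31%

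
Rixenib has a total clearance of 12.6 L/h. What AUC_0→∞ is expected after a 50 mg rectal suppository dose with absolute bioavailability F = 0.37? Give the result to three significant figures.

AUC_0→∞ = F × Dose / CL
        = 0.37 × 50 / 12.6 = 1.46825 mg/L·h

AUC = 1.47 mg/L·h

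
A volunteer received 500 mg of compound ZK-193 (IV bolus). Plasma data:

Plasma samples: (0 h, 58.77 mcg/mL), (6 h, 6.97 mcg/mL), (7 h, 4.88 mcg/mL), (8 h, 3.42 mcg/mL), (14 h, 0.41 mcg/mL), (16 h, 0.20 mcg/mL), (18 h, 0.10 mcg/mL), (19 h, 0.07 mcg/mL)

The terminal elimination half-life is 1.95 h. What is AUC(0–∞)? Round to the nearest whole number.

Trapezoidal AUC_0→19:
  [0→6]: (58.77+6.97)/2 × 6 = 197.22
  [6→7]: (6.97+4.88)/2 × 1 = 5.925
  [7→8]: (4.88+3.42)/2 × 1 = 4.15
  [8→14]: (3.42+0.41)/2 × 6 = 11.49
  [14→16]: (0.41+0.20)/2 × 2 = 0.61
  [16→18]: (0.20+0.10)/2 × 2 = 0.3
  [18→19]: (0.10+0.07)/2 × 1 = 0.085
  Sum = 219.78 mcg/mL·h
k_e = ln2 / t½ = 0.693147 / 1.95 = 0.3555 h^-1
Extrapolated tail: C_last / k_e = 0.07 / 0.3555 = 0.197
AUC_0→∞ = 219.78 + 0.197 = 219.977 mcg/mL·h

AUC = 220 mcg/mL·h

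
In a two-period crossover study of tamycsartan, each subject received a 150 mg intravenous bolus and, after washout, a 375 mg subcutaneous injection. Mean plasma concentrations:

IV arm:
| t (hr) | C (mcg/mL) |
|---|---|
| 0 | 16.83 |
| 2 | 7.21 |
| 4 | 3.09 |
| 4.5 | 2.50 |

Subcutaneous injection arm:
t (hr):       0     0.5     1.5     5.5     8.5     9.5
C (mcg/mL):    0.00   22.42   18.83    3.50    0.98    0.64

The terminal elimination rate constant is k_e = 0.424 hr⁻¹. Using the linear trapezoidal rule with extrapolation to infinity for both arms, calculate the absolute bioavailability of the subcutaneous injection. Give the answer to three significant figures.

Trapezoidal AUC_0→4.5 (IV):
  [0→2]: (16.83+7.21)/2 × 2 = 24.04
  [2→4]: (7.21+3.09)/2 × 2 = 10.3
  [4→4.5]: (3.09+2.50)/2 × 0.5 = 1.3975
  Sum = 35.7375 mcg/mL·hr
IV tail: 2.50/0.424 = 5.896; AUC_iv,0→∞ = 35.7375 + 5.896 = 41.6335 mcg/mL·hr
Trapezoidal AUC_0→9.5 (subcutaneous injection):
  [0→0.5]: (0.00+22.42)/2 × 0.5 = 5.605
  [0.5→1.5]: (22.42+18.83)/2 × 1 = 20.625
  [1.5→5.5]: (18.83+3.50)/2 × 4 = 44.66
  [5.5→8.5]: (3.50+0.98)/2 × 3 = 6.72
  [8.5→9.5]: (0.98+0.64)/2 × 1 = 0.81
  Sum = 78.42 mcg/mL·hr
subcutaneous injection tail: 0.64/0.424 = 1.509; AUC_ev,0→∞ = 78.42 + 1.509 = 79.929 mcg/mL·hr
F = (AUC_ev/D_ev)/(AUC_iv/D_iv) = (79.929/375)/(41.6335/150) = 0.213144/0.277557 = 0.7679

F = 0.768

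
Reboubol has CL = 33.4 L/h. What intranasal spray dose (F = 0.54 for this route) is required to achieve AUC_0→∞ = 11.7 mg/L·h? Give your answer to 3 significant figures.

Dose = 724 mg

Dose = CL × AUC_0→∞ / F
     = 33.4 × 11.7 / 0.54 = 723.667 mg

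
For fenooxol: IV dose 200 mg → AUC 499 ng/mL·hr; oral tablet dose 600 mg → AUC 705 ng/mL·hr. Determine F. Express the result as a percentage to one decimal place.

F = (AUC_ev / D_ev) / (AUC_iv / D_iv)
  = (705/600) / (499/200)
  = 1.175 / 2.495 = 0.4709
  = 47.09%

F = 47.1%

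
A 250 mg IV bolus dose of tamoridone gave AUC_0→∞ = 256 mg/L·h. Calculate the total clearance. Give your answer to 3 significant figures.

CL = 0.977 L/h

CL = Dose_iv / AUC_0→∞
   = 250 / 256 = 0.9765625 L/h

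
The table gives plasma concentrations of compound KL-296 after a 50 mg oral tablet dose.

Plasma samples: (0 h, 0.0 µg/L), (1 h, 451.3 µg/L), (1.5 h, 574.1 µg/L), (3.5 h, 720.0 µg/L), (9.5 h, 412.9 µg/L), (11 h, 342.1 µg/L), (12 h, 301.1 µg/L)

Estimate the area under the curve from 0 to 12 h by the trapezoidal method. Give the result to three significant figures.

AUC = 6060 µg/L·h

Trapezoidal AUC_0→12:
  [0→1]: (0.0+451.3)/2 × 1 = 225.65
  [1→1.5]: (451.3+574.1)/2 × 0.5 = 256.35
  [1.5→3.5]: (574.1+720.0)/2 × 2 = 1294.1
  [3.5→9.5]: (720.0+412.9)/2 × 6 = 3398.7
  [9.5→11]: (412.9+342.1)/2 × 1.5 = 566.25
  [11→12]: (342.1+301.1)/2 × 1 = 321.6
  Sum = 6062.65 µg/L·h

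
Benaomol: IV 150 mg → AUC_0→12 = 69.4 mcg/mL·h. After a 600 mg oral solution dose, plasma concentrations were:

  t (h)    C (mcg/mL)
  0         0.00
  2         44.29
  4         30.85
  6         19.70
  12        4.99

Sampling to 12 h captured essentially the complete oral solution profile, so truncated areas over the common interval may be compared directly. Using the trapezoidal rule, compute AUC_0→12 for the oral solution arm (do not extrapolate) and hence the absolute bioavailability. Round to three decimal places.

F = 0.879

Trapezoidal AUC_0→12 (oral solution):
  [0→2]: (0.00+44.29)/2 × 2 = 44.29
  [2→4]: (44.29+30.85)/2 × 2 = 75.14
  [4→6]: (30.85+19.70)/2 × 2 = 50.55
  [6→12]: (19.70+4.99)/2 × 6 = 74.07
  Sum = 244.05 mcg/mL·h
F = (AUC_ev/D_ev)/(AUC_iv/D_iv) = (244.05/600)/(69.4/150) = 0.40675/0.462667 = 0.8791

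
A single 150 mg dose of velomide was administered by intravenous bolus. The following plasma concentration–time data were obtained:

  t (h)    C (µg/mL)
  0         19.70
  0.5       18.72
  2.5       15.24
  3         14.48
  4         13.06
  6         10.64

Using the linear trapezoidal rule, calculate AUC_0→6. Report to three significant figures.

AUC = 88.5 µg/mL·h

Trapezoidal AUC_0→6:
  [0→0.5]: (19.70+18.72)/2 × 0.5 = 9.605
  [0.5→2.5]: (18.72+15.24)/2 × 2 = 33.96
  [2.5→3]: (15.24+14.48)/2 × 0.5 = 7.43
  [3→4]: (14.48+13.06)/2 × 1 = 13.77
  [4→6]: (13.06+10.64)/2 × 2 = 23.7
  Sum = 88.465 µg/mL·h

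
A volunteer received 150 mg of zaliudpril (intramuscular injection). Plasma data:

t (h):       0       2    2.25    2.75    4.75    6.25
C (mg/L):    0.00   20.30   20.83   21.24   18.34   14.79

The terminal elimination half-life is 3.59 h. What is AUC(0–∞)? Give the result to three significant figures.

AUC = 177 mg/L·h

Trapezoidal AUC_0→6.25:
  [0→2]: (0.00+20.30)/2 × 2 = 20.3
  [2→2.25]: (20.30+20.83)/2 × 0.25 = 5.14125
  [2.25→2.75]: (20.83+21.24)/2 × 0.5 = 10.5175
  [2.75→4.75]: (21.24+18.34)/2 × 2 = 39.58
  [4.75→6.25]: (18.34+14.79)/2 × 1.5 = 24.8475
  Sum = 100.38625 mg/L·h
k_e = ln2 / t½ = 0.693147 / 3.59 = 0.1931 h^-1
Extrapolated tail: C_last / k_e = 14.79 / 0.1931 = 76.592
AUC_0→∞ = 100.38625 + 76.592 = 176.97825 mg/L·h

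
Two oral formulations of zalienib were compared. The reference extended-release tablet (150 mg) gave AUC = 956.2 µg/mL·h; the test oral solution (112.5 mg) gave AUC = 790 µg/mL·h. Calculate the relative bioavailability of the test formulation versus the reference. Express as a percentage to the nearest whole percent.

F_rel = 110%

F_rel = (AUC_test/D_test) / (AUC_ref/D_ref)
      = (790/112.5) / (956.2/150)
      = 7.02222 / 6.37467 = 1.1016 = 110.16%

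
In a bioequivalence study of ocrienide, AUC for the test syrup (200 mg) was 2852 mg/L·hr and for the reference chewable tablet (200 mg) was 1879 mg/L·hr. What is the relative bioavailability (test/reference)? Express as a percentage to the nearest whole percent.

F_rel = 152%

F_rel = (AUC_test/D_test) / (AUC_ref/D_ref)
      = (2852/200) / (1879/200)
      = 14.26 / 9.395 = 1.5178 = 151.78%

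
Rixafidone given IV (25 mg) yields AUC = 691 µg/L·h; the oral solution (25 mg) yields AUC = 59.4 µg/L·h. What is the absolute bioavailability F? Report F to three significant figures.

F = 0.0860

F = (AUC_ev / D_ev) / (AUC_iv / D_iv)
  = (59.4/25) / (691/25)
  = 2.376 / 27.64 = 0.0860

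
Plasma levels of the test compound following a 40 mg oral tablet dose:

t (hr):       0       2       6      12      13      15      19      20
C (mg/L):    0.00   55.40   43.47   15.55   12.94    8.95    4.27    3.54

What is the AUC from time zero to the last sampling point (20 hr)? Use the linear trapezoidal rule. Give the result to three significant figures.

AUC = 497 mg/L·hr

Trapezoidal AUC_0→20:
  [0→2]: (0.00+55.40)/2 × 2 = 55.4
  [2→6]: (55.40+43.47)/2 × 4 = 197.74
  [6→12]: (43.47+15.55)/2 × 6 = 177.06
  [12→13]: (15.55+12.94)/2 × 1 = 14.245
  [13→15]: (12.94+8.95)/2 × 2 = 21.89
  [15→19]: (8.95+4.27)/2 × 4 = 26.44
  [19→20]: (4.27+3.54)/2 × 1 = 3.905
  Sum = 496.68 mg/L·hr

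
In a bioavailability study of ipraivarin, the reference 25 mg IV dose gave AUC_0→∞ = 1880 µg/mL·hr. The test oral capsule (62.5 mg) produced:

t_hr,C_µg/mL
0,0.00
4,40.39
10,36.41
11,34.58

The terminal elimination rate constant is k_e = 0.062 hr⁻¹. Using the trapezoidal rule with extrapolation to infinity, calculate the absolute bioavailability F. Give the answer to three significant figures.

Trapezoidal AUC_0→11 (oral capsule):
  [0→4]: (0.00+40.39)/2 × 4 = 80.78
  [4→10]: (40.39+36.41)/2 × 6 = 230.4
  [10→11]: (36.41+34.58)/2 × 1 = 35.495
  Sum = 346.675 µg/mL·hr
Tail: C_last/k_e = 34.58/0.062 = 557.742
AUC_0→∞ (oral capsule) = 346.675 + 557.742 = 904.417 µg/mL·hr
F = (AUC_ev/D_ev)/(AUC_iv/D_iv) = (904.417/62.5)/(1880/25) = 14.470672/75.2 = 0.1924

F = 0.192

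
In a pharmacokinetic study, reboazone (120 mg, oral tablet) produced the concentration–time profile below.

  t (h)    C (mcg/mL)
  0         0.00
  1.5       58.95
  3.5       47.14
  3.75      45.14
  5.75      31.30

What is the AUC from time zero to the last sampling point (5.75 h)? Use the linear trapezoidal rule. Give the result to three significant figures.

AUC = 238 mcg/mL·h

Trapezoidal AUC_0→5.75:
  [0→1.5]: (0.00+58.95)/2 × 1.5 = 44.2125
  [1.5→3.5]: (58.95+47.14)/2 × 2 = 106.09
  [3.5→3.75]: (47.14+45.14)/2 × 0.25 = 11.535
  [3.75→5.75]: (45.14+31.30)/2 × 2 = 76.44
  Sum = 238.2775 mcg/mL·h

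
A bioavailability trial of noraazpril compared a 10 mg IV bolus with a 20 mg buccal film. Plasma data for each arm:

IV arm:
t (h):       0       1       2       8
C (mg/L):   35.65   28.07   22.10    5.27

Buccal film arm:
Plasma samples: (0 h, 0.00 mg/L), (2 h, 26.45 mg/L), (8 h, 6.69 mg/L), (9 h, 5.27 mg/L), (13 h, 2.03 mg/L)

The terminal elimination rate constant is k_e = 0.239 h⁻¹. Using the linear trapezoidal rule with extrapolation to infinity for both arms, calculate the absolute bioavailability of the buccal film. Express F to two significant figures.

F = 0.48

Trapezoidal AUC_0→8 (IV):
  [0→1]: (35.65+28.07)/2 × 1 = 31.86
  [1→2]: (28.07+22.10)/2 × 1 = 25.085
  [2→8]: (22.10+5.27)/2 × 6 = 82.11
  Sum = 139.055 mg/L·h
IV tail: 5.27/0.239 = 22.050; AUC_iv,0→∞ = 139.055 + 22.050 = 161.105 mg/L·h
Trapezoidal AUC_0→13 (buccal film):
  [0→2]: (0.00+26.45)/2 × 2 = 26.45
  [2→8]: (26.45+6.69)/2 × 6 = 99.42
  [8→9]: (6.69+5.27)/2 × 1 = 5.98
  [9→13]: (5.27+2.03)/2 × 4 = 14.6
  Sum = 146.45 mg/L·h
buccal film tail: 2.03/0.239 = 8.494; AUC_ev,0→∞ = 146.45 + 8.494 = 154.944 mg/L·h
F = (AUC_ev/D_ev)/(AUC_iv/D_iv) = (154.944/20)/(161.105/10) = 7.7472/16.1105 = 0.4809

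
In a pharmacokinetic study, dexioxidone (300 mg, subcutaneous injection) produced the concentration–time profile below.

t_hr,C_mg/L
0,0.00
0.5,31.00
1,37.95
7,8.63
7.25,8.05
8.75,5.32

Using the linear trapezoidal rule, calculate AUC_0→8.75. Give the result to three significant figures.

AUC = 177 mg/L·hr

Trapezoidal AUC_0→8.75:
  [0→0.5]: (0.00+31.00)/2 × 0.5 = 7.75
  [0.5→1]: (31.00+37.95)/2 × 0.5 = 17.2375
  [1→7]: (37.95+8.63)/2 × 6 = 139.74
  [7→7.25]: (8.63+8.05)/2 × 0.25 = 2.085
  [7.25→8.75]: (8.05+5.32)/2 × 1.5 = 10.0275
  Sum = 176.84 mg/L·hr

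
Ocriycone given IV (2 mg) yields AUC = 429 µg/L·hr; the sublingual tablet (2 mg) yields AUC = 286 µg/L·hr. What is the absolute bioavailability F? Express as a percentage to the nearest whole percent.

F = (AUC_ev / D_ev) / (AUC_iv / D_iv)
  = (286/2) / (429/2)
  = 143 / 214.5 = 0.6667
  = 66.67%

F = 67%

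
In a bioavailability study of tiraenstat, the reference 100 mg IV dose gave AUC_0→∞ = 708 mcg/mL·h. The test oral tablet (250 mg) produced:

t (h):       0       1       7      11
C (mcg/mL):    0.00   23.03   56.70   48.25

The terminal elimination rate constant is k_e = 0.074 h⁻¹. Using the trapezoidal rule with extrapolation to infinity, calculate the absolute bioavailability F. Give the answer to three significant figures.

Trapezoidal AUC_0→11 (oral tablet):
  [0→1]: (0.00+23.03)/2 × 1 = 11.515
  [1→7]: (23.03+56.70)/2 × 6 = 239.19
  [7→11]: (56.70+48.25)/2 × 4 = 209.9
  Sum = 460.605 mcg/mL·h
Tail: C_last/k_e = 48.25/0.074 = 652.027
AUC_0→∞ (oral tablet) = 460.605 + 652.027 = 1112.632 mcg/mL·h
F = (AUC_ev/D_ev)/(AUC_iv/D_iv) = (1112.632/250)/(708/100) = 4.450528/7.08 = 0.6286

F = 0.629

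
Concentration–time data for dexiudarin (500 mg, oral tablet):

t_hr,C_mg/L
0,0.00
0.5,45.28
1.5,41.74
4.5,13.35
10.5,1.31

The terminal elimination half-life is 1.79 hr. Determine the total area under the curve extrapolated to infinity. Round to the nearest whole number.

AUC = 185 mg/L·hr

Trapezoidal AUC_0→10.5:
  [0→0.5]: (0.00+45.28)/2 × 0.5 = 11.32
  [0.5→1.5]: (45.28+41.74)/2 × 1 = 43.51
  [1.5→4.5]: (41.74+13.35)/2 × 3 = 82.635
  [4.5→10.5]: (13.35+1.31)/2 × 6 = 43.98
  Sum = 181.445 mg/L·hr
k_e = ln2 / t½ = 0.693147 / 1.79 = 0.3872 hr^-1
Extrapolated tail: C_last / k_e = 1.31 / 0.3872 = 3.383
AUC_0→∞ = 181.445 + 3.383 = 184.828 mg/L·hr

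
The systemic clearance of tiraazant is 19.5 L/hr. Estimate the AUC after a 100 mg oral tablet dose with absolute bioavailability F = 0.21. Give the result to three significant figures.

AUC_0→∞ = F × Dose / CL
        = 0.21 × 100 / 19.5 = 1.07692 mg/L·hr

AUC = 1.08 mg/L·hr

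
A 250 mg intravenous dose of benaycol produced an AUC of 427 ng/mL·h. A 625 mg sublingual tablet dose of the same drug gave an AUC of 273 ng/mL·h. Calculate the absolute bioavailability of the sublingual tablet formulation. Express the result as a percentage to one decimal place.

F = (AUC_ev / D_ev) / (AUC_iv / D_iv)
  = (273/625) / (427/250)
  = 0.4368 / 1.708 = 0.2557
  = 25.57%

F = 25.6%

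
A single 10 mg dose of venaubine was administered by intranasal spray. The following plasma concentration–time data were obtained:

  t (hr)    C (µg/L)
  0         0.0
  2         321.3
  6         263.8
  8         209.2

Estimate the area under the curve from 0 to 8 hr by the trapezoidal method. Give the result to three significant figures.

AUC = 1960 µg/L·hr

Trapezoidal AUC_0→8:
  [0→2]: (0.0+321.3)/2 × 2 = 321.3
  [2→6]: (321.3+263.8)/2 × 4 = 1170.2
  [6→8]: (263.8+209.2)/2 × 2 = 473.0
  Sum = 1964.5 µg/L·hr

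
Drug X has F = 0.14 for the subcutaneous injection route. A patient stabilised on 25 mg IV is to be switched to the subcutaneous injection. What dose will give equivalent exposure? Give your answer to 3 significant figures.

For equal systemic exposure: F × D_ev = D_iv
D_ev = D_iv / F = 25 / 0.14 = 178.571 mg

D_subcutaneous = 179 mg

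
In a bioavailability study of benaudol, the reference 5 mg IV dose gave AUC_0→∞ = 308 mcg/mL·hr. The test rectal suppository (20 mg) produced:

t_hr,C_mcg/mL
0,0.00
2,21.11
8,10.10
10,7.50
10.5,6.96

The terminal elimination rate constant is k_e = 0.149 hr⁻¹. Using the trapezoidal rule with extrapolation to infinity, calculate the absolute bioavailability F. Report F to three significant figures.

Trapezoidal AUC_0→10.5 (rectal suppository):
  [0→2]: (0.00+21.11)/2 × 2 = 21.11
  [2→8]: (21.11+10.10)/2 × 6 = 93.63
  [8→10]: (10.10+7.50)/2 × 2 = 17.6
  [10→10.5]: (7.50+6.96)/2 × 0.5 = 3.615
  Sum = 135.955 mcg/mL·hr
Tail: C_last/k_e = 6.96/0.149 = 46.711
AUC_0→∞ (rectal suppository) = 135.955 + 46.711 = 182.666 mcg/mL·hr
F = (AUC_ev/D_ev)/(AUC_iv/D_iv) = (182.666/20)/(308/5) = 9.1333/61.6 = 0.1483

F = 0.148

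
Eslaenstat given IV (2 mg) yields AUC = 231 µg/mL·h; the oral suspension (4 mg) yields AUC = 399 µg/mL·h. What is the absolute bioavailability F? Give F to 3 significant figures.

F = 0.864

F = (AUC_ev / D_ev) / (AUC_iv / D_iv)
  = (399/4) / (231/2)
  = 99.75 / 115.5 = 0.8636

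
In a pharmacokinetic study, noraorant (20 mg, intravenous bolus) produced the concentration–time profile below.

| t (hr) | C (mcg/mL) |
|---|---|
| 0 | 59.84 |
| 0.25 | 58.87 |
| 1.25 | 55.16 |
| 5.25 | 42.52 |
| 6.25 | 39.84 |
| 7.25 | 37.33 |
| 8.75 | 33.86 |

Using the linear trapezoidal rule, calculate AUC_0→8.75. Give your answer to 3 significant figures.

AUC = 400 mcg/mL·hr

Trapezoidal AUC_0→8.75:
  [0→0.25]: (59.84+58.87)/2 × 0.25 = 14.83875
  [0.25→1.25]: (58.87+55.16)/2 × 1 = 57.015
  [1.25→5.25]: (55.16+42.52)/2 × 4 = 195.36
  [5.25→6.25]: (42.52+39.84)/2 × 1 = 41.18
  [6.25→7.25]: (39.84+37.33)/2 × 1 = 38.585
  [7.25→8.75]: (37.33+33.86)/2 × 1.5 = 53.3925
  Sum = 400.37125 mcg/mL·hr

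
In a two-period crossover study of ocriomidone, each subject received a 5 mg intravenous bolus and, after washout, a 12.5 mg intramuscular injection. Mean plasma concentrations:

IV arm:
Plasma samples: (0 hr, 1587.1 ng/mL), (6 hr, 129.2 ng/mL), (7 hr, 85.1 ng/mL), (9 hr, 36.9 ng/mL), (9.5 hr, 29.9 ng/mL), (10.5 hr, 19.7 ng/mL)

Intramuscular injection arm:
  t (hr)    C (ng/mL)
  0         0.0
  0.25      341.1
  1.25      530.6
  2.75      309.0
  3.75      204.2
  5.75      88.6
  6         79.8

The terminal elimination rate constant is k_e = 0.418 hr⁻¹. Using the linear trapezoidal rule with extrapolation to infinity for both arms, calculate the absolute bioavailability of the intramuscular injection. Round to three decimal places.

Trapezoidal AUC_0→10.5 (IV):
  [0→6]: (1587.1+129.2)/2 × 6 = 5148.9
  [6→7]: (129.2+85.1)/2 × 1 = 107.15
  [7→9]: (85.1+36.9)/2 × 2 = 122.0
  [9→9.5]: (36.9+29.9)/2 × 0.5 = 16.7
  [9.5→10.5]: (29.9+19.7)/2 × 1 = 24.8
  Sum = 5419.55 ng/mL·hr
IV tail: 19.7/0.418 = 47.129; AUC_iv,0→∞ = 5419.55 + 47.129 = 5466.679 ng/mL·hr
Trapezoidal AUC_0→6 (intramuscular injection):
  [0→0.25]: (0.0+341.1)/2 × 0.25 = 42.6375
  [0.25→1.25]: (341.1+530.6)/2 × 1 = 435.85
  [1.25→2.75]: (530.6+309.0)/2 × 1.5 = 629.7
  [2.75→3.75]: (309.0+204.2)/2 × 1 = 256.6
  [3.75→5.75]: (204.2+88.6)/2 × 2 = 292.8
  [5.75→6]: (88.6+79.8)/2 × 0.25 = 21.05
  Sum = 1678.6375 ng/mL·hr
intramuscular injection tail: 79.8/0.418 = 190.909; AUC_ev,0→∞ = 1678.6375 + 190.909 = 1869.5465 ng/mL·hr
F = (AUC_ev/D_ev)/(AUC_iv/D_iv) = (1869.5465/12.5)/(5466.679/5) = 149.56372/1093.3358 = 0.1368

F = 0.137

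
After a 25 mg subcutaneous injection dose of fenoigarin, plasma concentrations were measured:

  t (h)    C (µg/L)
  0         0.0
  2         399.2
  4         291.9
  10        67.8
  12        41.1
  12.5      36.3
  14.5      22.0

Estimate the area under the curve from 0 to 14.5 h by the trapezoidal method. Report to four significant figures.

Trapezoidal AUC_0→14.5:
  [0→2]: (0.0+399.2)/2 × 2 = 399.2
  [2→4]: (399.2+291.9)/2 × 2 = 691.1
  [4→10]: (291.9+67.8)/2 × 6 = 1079.1
  [10→12]: (67.8+41.1)/2 × 2 = 108.9
  [12→12.5]: (41.1+36.3)/2 × 0.5 = 19.35
  [12.5→14.5]: (36.3+22.0)/2 × 2 = 58.3
  Sum = 2355.95 µg/L·h

AUC = 2356 µg/L·h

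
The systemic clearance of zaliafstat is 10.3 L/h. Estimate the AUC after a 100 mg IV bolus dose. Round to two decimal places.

AUC = 9.71 mg/L·h

AUC_0→∞ = Dose_iv / CL
        = 100 / 10.3 = 9.70874 mg/L·h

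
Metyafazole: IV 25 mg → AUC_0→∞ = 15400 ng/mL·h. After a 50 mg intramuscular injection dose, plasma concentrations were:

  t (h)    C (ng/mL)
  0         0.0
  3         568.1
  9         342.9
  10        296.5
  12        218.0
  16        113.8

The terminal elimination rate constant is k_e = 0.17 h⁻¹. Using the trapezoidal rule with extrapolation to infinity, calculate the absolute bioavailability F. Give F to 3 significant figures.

F = 0.187

Trapezoidal AUC_0→16 (intramuscular injection):
  [0→3]: (0.0+568.1)/2 × 3 = 852.15
  [3→9]: (568.1+342.9)/2 × 6 = 2733.0
  [9→10]: (342.9+296.5)/2 × 1 = 319.7
  [10→12]: (296.5+218.0)/2 × 2 = 514.5
  [12→16]: (218.0+113.8)/2 × 4 = 663.6
  Sum = 5082.95 ng/mL·h
Tail: C_last/k_e = 113.8/0.17 = 669.412
AUC_0→∞ (intramuscular injection) = 5082.95 + 669.412 = 5752.362 ng/mL·h
F = (AUC_ev/D_ev)/(AUC_iv/D_iv) = (5752.362/50)/(15400/25) = 115.04724/616 = 0.1868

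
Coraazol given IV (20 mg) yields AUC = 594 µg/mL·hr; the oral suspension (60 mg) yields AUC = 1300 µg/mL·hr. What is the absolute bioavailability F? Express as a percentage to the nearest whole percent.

F = (AUC_ev / D_ev) / (AUC_iv / D_iv)
  = (1300/60) / (594/20)
  = 21.6667 / 29.7 = 0.7295
  = 72.95%

F = 73%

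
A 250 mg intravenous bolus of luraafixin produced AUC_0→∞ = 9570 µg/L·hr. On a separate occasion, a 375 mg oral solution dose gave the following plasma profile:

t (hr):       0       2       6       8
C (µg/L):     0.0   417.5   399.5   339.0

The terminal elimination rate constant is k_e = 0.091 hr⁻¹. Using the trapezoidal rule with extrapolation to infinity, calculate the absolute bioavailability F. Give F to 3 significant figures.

F = 0.454

Trapezoidal AUC_0→8 (oral solution):
  [0→2]: (0.0+417.5)/2 × 2 = 417.5
  [2→6]: (417.5+399.5)/2 × 4 = 1634.0
  [6→8]: (399.5+339.0)/2 × 2 = 738.5
  Sum = 2790.0 µg/L·hr
Tail: C_last/k_e = 339.0/0.091 = 3725.275
AUC_0→∞ (oral solution) = 2790.0 + 3725.275 = 6515.275 µg/L·hr
F = (AUC_ev/D_ev)/(AUC_iv/D_iv) = (6515.275/375)/(9570/250) = 17.3741/38.28 = 0.4539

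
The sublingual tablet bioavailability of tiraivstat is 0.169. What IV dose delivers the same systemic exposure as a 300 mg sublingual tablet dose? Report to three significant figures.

D_iv = 50.7 mg

Systemic exposure from an extravascular dose = F × D_ev, so the equivalent IV dose is F × D_ev.
D_iv = F × D_ev = 0.169 × 300 = 50.7 mg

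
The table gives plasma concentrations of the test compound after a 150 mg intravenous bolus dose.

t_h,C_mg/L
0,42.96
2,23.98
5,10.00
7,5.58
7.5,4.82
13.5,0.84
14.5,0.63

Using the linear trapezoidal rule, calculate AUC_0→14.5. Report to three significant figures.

AUC = 154 mg/L·h

Trapezoidal AUC_0→14.5:
  [0→2]: (42.96+23.98)/2 × 2 = 66.94
  [2→5]: (23.98+10.00)/2 × 3 = 50.97
  [5→7]: (10.00+5.58)/2 × 2 = 15.58
  [7→7.5]: (5.58+4.82)/2 × 0.5 = 2.6
  [7.5→13.5]: (4.82+0.84)/2 × 6 = 16.98
  [13.5→14.5]: (0.84+0.63)/2 × 1 = 0.735
  Sum = 153.805 mg/L·h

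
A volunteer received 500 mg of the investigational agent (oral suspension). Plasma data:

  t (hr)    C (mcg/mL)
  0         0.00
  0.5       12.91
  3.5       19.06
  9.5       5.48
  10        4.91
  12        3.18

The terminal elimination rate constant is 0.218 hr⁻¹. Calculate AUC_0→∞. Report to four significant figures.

AUC = 150.1 mcg/mL·hr

Trapezoidal AUC_0→12:
  [0→0.5]: (0.00+12.91)/2 × 0.5 = 3.2275
  [0.5→3.5]: (12.91+19.06)/2 × 3 = 47.955
  [3.5→9.5]: (19.06+5.48)/2 × 6 = 73.62
  [9.5→10]: (5.48+4.91)/2 × 0.5 = 2.5975
  [10→12]: (4.91+3.18)/2 × 2 = 8.09
  Sum = 135.49 mcg/mL·hr
Extrapolated tail: C_last / k_e = 3.18 / 0.218 = 14.587
AUC_0→∞ = 135.49 + 14.587 = 150.077 mcg/mL·hr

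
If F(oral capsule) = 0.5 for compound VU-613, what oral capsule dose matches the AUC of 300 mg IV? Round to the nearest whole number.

For equal systemic exposure: F × D_ev = D_iv
D_ev = D_iv / F = 300 / 0.5 = 600 mg

D_oral = 600 mg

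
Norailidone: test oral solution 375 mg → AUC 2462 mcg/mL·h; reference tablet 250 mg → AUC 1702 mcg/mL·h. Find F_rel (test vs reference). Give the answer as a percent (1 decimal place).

F_rel = 96.4%

F_rel = (AUC_test/D_test) / (AUC_ref/D_ref)
      = (2462/375) / (1702/250)
      = 6.56533 / 6.808 = 0.9644 = 96.44%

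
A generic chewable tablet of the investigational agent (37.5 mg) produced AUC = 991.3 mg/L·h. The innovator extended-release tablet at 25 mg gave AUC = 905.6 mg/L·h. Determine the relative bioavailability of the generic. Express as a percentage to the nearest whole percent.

F_rel = (AUC_test/D_test) / (AUC_ref/D_ref)
      = (991.3/37.5) / (905.6/25)
      = 26.4347 / 36.224 = 0.7298 = 72.98%

F_rel = 73%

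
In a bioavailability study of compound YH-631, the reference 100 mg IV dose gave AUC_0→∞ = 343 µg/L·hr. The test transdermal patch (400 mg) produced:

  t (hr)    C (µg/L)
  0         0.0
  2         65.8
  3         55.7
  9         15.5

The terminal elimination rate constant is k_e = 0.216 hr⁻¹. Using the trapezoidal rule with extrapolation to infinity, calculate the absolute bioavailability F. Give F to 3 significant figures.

F = 0.300

Trapezoidal AUC_0→9 (transdermal patch):
  [0→2]: (0.0+65.8)/2 × 2 = 65.8
  [2→3]: (65.8+55.7)/2 × 1 = 60.75
  [3→9]: (55.7+15.5)/2 × 6 = 213.6
  Sum = 340.15 µg/L·hr
Tail: C_last/k_e = 15.5/0.216 = 71.759
AUC_0→∞ (transdermal patch) = 340.15 + 71.759 = 411.909 µg/L·hr
F = (AUC_ev/D_ev)/(AUC_iv/D_iv) = (411.909/400)/(343/100) = 1.0297725/3.43 = 0.3002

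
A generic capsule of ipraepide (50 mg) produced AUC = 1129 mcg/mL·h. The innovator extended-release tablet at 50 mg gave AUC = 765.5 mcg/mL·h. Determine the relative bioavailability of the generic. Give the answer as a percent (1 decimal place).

F_rel = (AUC_test/D_test) / (AUC_ref/D_ref)
      = (1129/50) / (765.5/50)
      = 22.58 / 15.31 = 1.4749 = 147.49%

F_rel = 147.5%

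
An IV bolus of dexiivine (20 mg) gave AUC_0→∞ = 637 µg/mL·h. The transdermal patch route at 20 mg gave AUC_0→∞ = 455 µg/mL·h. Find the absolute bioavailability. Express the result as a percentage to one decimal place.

F = 71.4%

F = (AUC_ev / D_ev) / (AUC_iv / D_iv)
  = (455/20) / (637/20)
  = 22.75 / 31.85 = 0.7143
  = 71.43%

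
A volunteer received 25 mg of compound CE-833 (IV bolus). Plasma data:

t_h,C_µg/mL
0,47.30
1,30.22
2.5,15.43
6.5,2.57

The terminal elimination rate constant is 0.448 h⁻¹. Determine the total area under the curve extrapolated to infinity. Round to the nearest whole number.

Trapezoidal AUC_0→6.5:
  [0→1]: (47.30+30.22)/2 × 1 = 38.76
  [1→2.5]: (30.22+15.43)/2 × 1.5 = 34.2375
  [2.5→6.5]: (15.43+2.57)/2 × 4 = 36.0
  Sum = 108.9975 µg/mL·h
Extrapolated tail: C_last / k_e = 2.57 / 0.448 = 5.737
AUC_0→∞ = 108.9975 + 5.737 = 114.7345 µg/mL·h

AUC = 115 µg/mL·h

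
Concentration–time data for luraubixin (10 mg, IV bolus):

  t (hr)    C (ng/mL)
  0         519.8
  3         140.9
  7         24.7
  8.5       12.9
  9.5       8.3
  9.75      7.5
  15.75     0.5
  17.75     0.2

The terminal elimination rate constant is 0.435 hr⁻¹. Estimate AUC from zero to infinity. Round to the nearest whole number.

AUC = 1388 ng/mL·hr

Trapezoidal AUC_0→17.75:
  [0→3]: (519.8+140.9)/2 × 3 = 991.05
  [3→7]: (140.9+24.7)/2 × 4 = 331.2
  [7→8.5]: (24.7+12.9)/2 × 1.5 = 28.2
  [8.5→9.5]: (12.9+8.3)/2 × 1 = 10.6
  [9.5→9.75]: (8.3+7.5)/2 × 0.25 = 1.975
  [9.75→15.75]: (7.5+0.5)/2 × 6 = 24.0
  [15.75→17.75]: (0.5+0.2)/2 × 2 = 0.7
  Sum = 1387.725 ng/mL·hr
Extrapolated tail: C_last / k_e = 0.2 / 0.435 = 0.460
AUC_0→∞ = 1387.725 + 0.460 = 1388.185 ng/mL·hr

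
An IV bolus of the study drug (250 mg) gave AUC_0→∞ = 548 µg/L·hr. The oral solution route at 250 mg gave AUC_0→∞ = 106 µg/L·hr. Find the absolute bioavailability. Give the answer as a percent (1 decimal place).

F = (AUC_ev / D_ev) / (AUC_iv / D_iv)
  = (106/250) / (548/250)
  = 0.424 / 2.192 = 0.1934
  = 19.34%

F = 19.3%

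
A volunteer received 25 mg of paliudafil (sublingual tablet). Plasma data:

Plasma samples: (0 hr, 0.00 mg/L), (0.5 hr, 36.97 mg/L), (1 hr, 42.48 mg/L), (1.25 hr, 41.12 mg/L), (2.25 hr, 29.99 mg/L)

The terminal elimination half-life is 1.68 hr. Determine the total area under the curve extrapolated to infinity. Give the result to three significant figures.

Trapezoidal AUC_0→2.25:
  [0→0.5]: (0.00+36.97)/2 × 0.5 = 9.2425
  [0.5→1]: (36.97+42.48)/2 × 0.5 = 19.8625
  [1→1.25]: (42.48+41.12)/2 × 0.25 = 10.45
  [1.25→2.25]: (41.12+29.99)/2 × 1 = 35.555
  Sum = 75.11 mg/L·hr
k_e = ln2 / t½ = 0.693147 / 1.68 = 0.4126 hr^-1
Extrapolated tail: C_last / k_e = 29.99 / 0.4126 = 72.685
AUC_0→∞ = 75.11 + 72.685 = 147.795 mg/L·hr

AUC = 148 mg/L·hr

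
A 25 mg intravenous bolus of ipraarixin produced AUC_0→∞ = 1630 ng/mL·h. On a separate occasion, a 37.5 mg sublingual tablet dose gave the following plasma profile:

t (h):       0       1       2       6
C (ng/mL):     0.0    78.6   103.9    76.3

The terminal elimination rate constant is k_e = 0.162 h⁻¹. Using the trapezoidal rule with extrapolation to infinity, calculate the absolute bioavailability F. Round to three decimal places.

Trapezoidal AUC_0→6 (sublingual tablet):
  [0→1]: (0.0+78.6)/2 × 1 = 39.3
  [1→2]: (78.6+103.9)/2 × 1 = 91.25
  [2→6]: (103.9+76.3)/2 × 4 = 360.4
  Sum = 490.95 ng/mL·h
Tail: C_last/k_e = 76.3/0.162 = 470.988
AUC_0→∞ (sublingual tablet) = 490.95 + 470.988 = 961.938 ng/mL·h
F = (AUC_ev/D_ev)/(AUC_iv/D_iv) = (961.938/37.5)/(1630/25) = 25.65168/65.2 = 0.3934

F = 0.393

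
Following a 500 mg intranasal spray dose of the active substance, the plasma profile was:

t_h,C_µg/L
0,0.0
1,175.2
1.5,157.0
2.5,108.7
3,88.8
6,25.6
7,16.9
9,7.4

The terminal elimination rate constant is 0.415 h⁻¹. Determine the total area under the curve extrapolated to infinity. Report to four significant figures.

Trapezoidal AUC_0→9:
  [0→1]: (0.0+175.2)/2 × 1 = 87.6
  [1→1.5]: (175.2+157.0)/2 × 0.5 = 83.05
  [1.5→2.5]: (157.0+108.7)/2 × 1 = 132.85
  [2.5→3]: (108.7+88.8)/2 × 0.5 = 49.375
  [3→6]: (88.8+25.6)/2 × 3 = 171.6
  [6→7]: (25.6+16.9)/2 × 1 = 21.25
  [7→9]: (16.9+7.4)/2 × 2 = 24.3
  Sum = 570.025 µg/L·h
Extrapolated tail: C_last / k_e = 7.4 / 0.415 = 17.831
AUC_0→∞ = 570.025 + 17.831 = 587.856 µg/L·h

AUC = 587.9 µg/L·h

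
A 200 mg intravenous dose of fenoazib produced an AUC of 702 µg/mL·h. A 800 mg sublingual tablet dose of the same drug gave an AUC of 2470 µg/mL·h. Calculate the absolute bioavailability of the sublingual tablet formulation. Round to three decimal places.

F = (AUC_ev / D_ev) / (AUC_iv / D_iv)
  = (2470/800) / (702/200)
  = 3.0875 / 3.51 = 0.8796

F = 0.880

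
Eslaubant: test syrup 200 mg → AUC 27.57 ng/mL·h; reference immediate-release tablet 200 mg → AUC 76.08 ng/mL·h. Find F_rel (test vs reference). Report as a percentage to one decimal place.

F_rel = 36.2%

F_rel = (AUC_test/D_test) / (AUC_ref/D_ref)
      = (27.57/200) / (76.08/200)
      = 0.13785 / 0.3804 = 0.3624 = 36.24%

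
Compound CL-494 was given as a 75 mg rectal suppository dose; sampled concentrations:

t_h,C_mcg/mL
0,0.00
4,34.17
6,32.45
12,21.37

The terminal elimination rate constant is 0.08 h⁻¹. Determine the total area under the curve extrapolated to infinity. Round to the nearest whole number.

Trapezoidal AUC_0→12:
  [0→4]: (0.00+34.17)/2 × 4 = 68.34
  [4→6]: (34.17+32.45)/2 × 2 = 66.62
  [6→12]: (32.45+21.37)/2 × 6 = 161.46
  Sum = 296.42 mcg/mL·h
Extrapolated tail: C_last / k_e = 21.37 / 0.08 = 267.125
AUC_0→∞ = 296.42 + 267.125 = 563.545 mcg/mL·h

AUC = 564 mcg/mL·h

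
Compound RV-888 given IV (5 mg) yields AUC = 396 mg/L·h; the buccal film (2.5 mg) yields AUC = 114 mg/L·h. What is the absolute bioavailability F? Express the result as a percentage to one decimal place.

F = 57.6%

F = (AUC_ev / D_ev) / (AUC_iv / D_iv)
  = (114/2.5) / (396/5)
  = 45.6 / 79.2 = 0.5758
  = 57.58%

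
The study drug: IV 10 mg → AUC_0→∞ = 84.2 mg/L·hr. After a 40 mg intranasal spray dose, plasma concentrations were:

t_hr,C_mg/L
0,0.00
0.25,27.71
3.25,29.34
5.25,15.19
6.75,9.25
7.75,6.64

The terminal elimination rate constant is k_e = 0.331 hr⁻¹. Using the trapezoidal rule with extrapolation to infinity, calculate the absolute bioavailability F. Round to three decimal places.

Trapezoidal AUC_0→7.75 (intranasal spray):
  [0→0.25]: (0.00+27.71)/2 × 0.25 = 3.46375
  [0.25→3.25]: (27.71+29.34)/2 × 3 = 85.575
  [3.25→5.25]: (29.34+15.19)/2 × 2 = 44.53
  [5.25→6.75]: (15.19+9.25)/2 × 1.5 = 18.33
  [6.75→7.75]: (9.25+6.64)/2 × 1 = 7.945
  Sum = 159.84375 mg/L·hr
Tail: C_last/k_e = 6.64/0.331 = 20.060
AUC_0→∞ (intranasal spray) = 159.84375 + 20.060 = 179.90375 mg/L·hr
F = (AUC_ev/D_ev)/(AUC_iv/D_iv) = (179.90375/40)/(84.2/10) = 4.49759/8.42 = 0.5342

F = 0.534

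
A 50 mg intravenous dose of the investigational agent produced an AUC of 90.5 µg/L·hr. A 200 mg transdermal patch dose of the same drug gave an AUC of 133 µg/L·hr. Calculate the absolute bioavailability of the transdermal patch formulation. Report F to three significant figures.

F = 0.367

F = (AUC_ev / D_ev) / (AUC_iv / D_iv)
  = (133/200) / (90.5/50)
  = 0.665 / 1.81 = 0.3674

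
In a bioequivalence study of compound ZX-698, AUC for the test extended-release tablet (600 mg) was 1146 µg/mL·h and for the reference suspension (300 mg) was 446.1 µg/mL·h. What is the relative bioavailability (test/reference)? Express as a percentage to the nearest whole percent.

F_rel = (AUC_test/D_test) / (AUC_ref/D_ref)
      = (1146/600) / (446.1/300)
      = 1.91 / 1.487 = 1.2845 = 128.45%

F_rel = 128%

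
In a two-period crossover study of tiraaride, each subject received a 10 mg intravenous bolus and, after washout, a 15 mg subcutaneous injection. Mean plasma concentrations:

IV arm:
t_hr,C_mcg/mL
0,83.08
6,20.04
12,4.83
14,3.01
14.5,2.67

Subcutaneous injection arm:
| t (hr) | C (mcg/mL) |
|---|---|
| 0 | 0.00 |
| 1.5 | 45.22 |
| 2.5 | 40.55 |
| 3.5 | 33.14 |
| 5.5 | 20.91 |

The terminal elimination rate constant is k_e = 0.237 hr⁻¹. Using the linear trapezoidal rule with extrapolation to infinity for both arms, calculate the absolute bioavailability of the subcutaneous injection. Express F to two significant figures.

F = 0.42

Trapezoidal AUC_0→14.5 (IV):
  [0→6]: (83.08+20.04)/2 × 6 = 309.36
  [6→12]: (20.04+4.83)/2 × 6 = 74.61
  [12→14]: (4.83+3.01)/2 × 2 = 7.84
  [14→14.5]: (3.01+2.67)/2 × 0.5 = 1.42
  Sum = 393.23 mcg/mL·hr
IV tail: 2.67/0.237 = 11.266; AUC_iv,0→∞ = 393.23 + 11.266 = 404.496 mcg/mL·hr
Trapezoidal AUC_0→5.5 (subcutaneous injection):
  [0→1.5]: (0.00+45.22)/2 × 1.5 = 33.915
  [1.5→2.5]: (45.22+40.55)/2 × 1 = 42.885
  [2.5→3.5]: (40.55+33.14)/2 × 1 = 36.845
  [3.5→5.5]: (33.14+20.91)/2 × 2 = 54.05
  Sum = 167.695 mcg/mL·hr
subcutaneous injection tail: 20.91/0.237 = 88.228; AUC_ev,0→∞ = 167.695 + 88.228 = 255.923 mcg/mL·hr
F = (AUC_ev/D_ev)/(AUC_iv/D_iv) = (255.923/15)/(404.496/10) = 17.0615/40.4496 = 0.4218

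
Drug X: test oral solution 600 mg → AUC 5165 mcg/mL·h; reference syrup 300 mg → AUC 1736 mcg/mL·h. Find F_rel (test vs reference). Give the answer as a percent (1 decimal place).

F_rel = (AUC_test/D_test) / (AUC_ref/D_ref)
      = (5165/600) / (1736/300)
      = 8.60833 / 5.78667 = 1.4876 = 148.76%

F_rel = 148.8%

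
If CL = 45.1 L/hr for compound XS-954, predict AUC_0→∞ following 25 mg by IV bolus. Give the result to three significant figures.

AUC_0→∞ = Dose_iv / CL
        = 25 / 45.1 = 0.554324 mg/L·hr

AUC = 0.554 mg/L·hr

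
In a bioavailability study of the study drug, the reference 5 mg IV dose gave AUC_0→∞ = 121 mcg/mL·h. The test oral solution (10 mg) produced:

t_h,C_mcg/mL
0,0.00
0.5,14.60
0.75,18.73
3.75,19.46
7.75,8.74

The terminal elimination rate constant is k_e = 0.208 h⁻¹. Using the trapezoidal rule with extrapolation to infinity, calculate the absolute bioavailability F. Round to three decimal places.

Trapezoidal AUC_0→7.75 (oral solution):
  [0→0.5]: (0.00+14.60)/2 × 0.5 = 3.65
  [0.5→0.75]: (14.60+18.73)/2 × 0.25 = 4.16625
  [0.75→3.75]: (18.73+19.46)/2 × 3 = 57.285
  [3.75→7.75]: (19.46+8.74)/2 × 4 = 56.4
  Sum = 121.50125 mcg/mL·h
Tail: C_last/k_e = 8.74/0.208 = 42.019
AUC_0→∞ (oral solution) = 121.50125 + 42.019 = 163.52025 mcg/mL·h
F = (AUC_ev/D_ev)/(AUC_iv/D_iv) = (163.52025/10)/(121/5) = 16.352025/24.2 = 0.6757

F = 0.676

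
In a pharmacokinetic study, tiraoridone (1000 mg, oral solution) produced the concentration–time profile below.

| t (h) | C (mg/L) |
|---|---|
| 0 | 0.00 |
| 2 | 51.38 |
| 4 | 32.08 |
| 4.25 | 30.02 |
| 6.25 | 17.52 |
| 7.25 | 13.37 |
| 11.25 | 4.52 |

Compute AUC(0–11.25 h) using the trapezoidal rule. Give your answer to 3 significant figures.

AUC = 241 mg/L·h

Trapezoidal AUC_0→11.25:
  [0→2]: (0.00+51.38)/2 × 2 = 51.38
  [2→4]: (51.38+32.08)/2 × 2 = 83.46
  [4→4.25]: (32.08+30.02)/2 × 0.25 = 7.7625
  [4.25→6.25]: (30.02+17.52)/2 × 2 = 47.54
  [6.25→7.25]: (17.52+13.37)/2 × 1 = 15.445
  [7.25→11.25]: (13.37+4.52)/2 × 4 = 35.78
  Sum = 241.3675 mg/L·h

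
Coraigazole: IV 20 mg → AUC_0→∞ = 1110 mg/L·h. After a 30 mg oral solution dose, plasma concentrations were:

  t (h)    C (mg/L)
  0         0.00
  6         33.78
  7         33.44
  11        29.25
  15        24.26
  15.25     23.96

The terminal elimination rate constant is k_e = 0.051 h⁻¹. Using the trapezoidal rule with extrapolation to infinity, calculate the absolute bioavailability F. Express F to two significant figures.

Trapezoidal AUC_0→15.25 (oral solution):
  [0→6]: (0.00+33.78)/2 × 6 = 101.34
  [6→7]: (33.78+33.44)/2 × 1 = 33.61
  [7→11]: (33.44+29.25)/2 × 4 = 125.38
  [11→15]: (29.25+24.26)/2 × 4 = 107.02
  [15→15.25]: (24.26+23.96)/2 × 0.25 = 6.0275
  Sum = 373.3775 mg/L·h
Tail: C_last/k_e = 23.96/0.051 = 469.804
AUC_0→∞ (oral solution) = 373.3775 + 469.804 = 843.1815 mg/L·h
F = (AUC_ev/D_ev)/(AUC_iv/D_iv) = (843.1815/30)/(1110/20) = 28.10605/55.5 = 0.5064

F = 0.51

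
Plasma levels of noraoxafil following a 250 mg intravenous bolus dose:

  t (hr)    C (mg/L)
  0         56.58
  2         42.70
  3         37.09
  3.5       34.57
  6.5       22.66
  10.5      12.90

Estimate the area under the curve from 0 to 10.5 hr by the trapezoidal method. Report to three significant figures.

AUC = 314 mg/L·hr

Trapezoidal AUC_0→10.5:
  [0→2]: (56.58+42.70)/2 × 2 = 99.28
  [2→3]: (42.70+37.09)/2 × 1 = 39.895
  [3→3.5]: (37.09+34.57)/2 × 0.5 = 17.915
  [3.5→6.5]: (34.57+22.66)/2 × 3 = 85.845
  [6.5→10.5]: (22.66+12.90)/2 × 4 = 71.12
  Sum = 314.055 mg/L·hr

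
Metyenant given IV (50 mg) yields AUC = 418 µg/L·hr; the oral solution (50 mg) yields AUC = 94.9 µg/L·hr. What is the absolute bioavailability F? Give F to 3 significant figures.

F = (AUC_ev / D_ev) / (AUC_iv / D_iv)
  = (94.9/50) / (418/50)
  = 1.898 / 8.36 = 0.2270

F = 0.227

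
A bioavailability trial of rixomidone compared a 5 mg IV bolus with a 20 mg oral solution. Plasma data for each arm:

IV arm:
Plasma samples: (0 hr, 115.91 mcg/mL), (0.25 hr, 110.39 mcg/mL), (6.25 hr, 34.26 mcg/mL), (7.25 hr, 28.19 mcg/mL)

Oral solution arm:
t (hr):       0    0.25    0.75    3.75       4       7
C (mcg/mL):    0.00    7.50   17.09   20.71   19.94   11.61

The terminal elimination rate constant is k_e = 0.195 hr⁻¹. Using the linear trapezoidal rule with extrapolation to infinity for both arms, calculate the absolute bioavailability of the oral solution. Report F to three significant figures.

Trapezoidal AUC_0→7.25 (IV):
  [0→0.25]: (115.91+110.39)/2 × 0.25 = 28.2875
  [0.25→6.25]: (110.39+34.26)/2 × 6 = 433.95
  [6.25→7.25]: (34.26+28.19)/2 × 1 = 31.225
  Sum = 493.4625 mcg/mL·hr
IV tail: 28.19/0.195 = 144.564; AUC_iv,0→∞ = 493.4625 + 144.564 = 638.0265 mcg/mL·hr
Trapezoidal AUC_0→7 (oral solution):
  [0→0.25]: (0.00+7.50)/2 × 0.25 = 0.9375
  [0.25→0.75]: (7.50+17.09)/2 × 0.5 = 6.1475
  [0.75→3.75]: (17.09+20.71)/2 × 3 = 56.7
  [3.75→4]: (20.71+19.94)/2 × 0.25 = 5.08125
  [4→7]: (19.94+11.61)/2 × 3 = 47.325
  Sum = 116.19125 mcg/mL·hr
oral solution tail: 11.61/0.195 = 59.538; AUC_ev,0→∞ = 116.19125 + 59.538 = 175.72925 mcg/mL·hr
F = (AUC_ev/D_ev)/(AUC_iv/D_iv) = (175.72925/20)/(638.0265/5) = 8.7864625/127.6053 = 0.0689

F = 0.0689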